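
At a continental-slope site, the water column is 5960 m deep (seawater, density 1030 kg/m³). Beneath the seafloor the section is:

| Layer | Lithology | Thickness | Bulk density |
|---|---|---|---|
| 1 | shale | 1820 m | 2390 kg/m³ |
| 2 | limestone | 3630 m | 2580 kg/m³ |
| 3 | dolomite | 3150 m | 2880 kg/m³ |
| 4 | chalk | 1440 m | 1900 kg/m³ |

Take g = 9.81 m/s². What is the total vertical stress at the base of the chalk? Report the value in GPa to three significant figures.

seawater: 1030 kg/m³ × 9.81 m/s² × 5960 m = 6.022×10^7 Pa = 0.06022 GPa
shale: 2390 kg/m³ × 9.81 m/s² × 1820 m = 4.267×10^7 Pa = 0.04267 GPa
limestone: 2580 kg/m³ × 9.81 m/s² × 3630 m = 9.187×10^7 Pa = 0.09187 GPa
dolomite: 2880 kg/m³ × 9.81 m/s² × 3150 m = 8.900×10^7 Pa = 0.08900 GPa
chalk: 1900 kg/m³ × 9.81 m/s² × 1440 m = 2.684×10^7 Pa = 0.02684 GPa
Total = 0.06022 + 0.04267 + 0.09187 + 0.08900 + 0.02684 = 0.31060 GPa

0.311 GPa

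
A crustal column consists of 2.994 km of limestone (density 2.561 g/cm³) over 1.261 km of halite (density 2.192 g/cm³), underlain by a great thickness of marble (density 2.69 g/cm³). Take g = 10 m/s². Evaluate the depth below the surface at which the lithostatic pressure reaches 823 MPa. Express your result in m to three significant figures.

Pressure at base of upper layers: 2561×10×2994 + 2192×10×1261 = 1.043×10^8 Pa = 104.3 MPa
Remaining pressure to be supplied by marble: 8.230×10^8 − 1.043×10^8 = 7.187×10^8 Pa
Additional depth in marble = 7.187×10^8 Pa / (2690 kg/m³ × 10 m/s²) = 26717 m
Total depth = 4255 m + 26717 m = 30972 m

31000 m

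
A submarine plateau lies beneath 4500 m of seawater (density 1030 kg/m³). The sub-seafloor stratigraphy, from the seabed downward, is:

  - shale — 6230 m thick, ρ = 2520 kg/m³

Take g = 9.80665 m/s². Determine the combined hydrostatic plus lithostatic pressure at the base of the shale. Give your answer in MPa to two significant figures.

200 MPa

seawater: 1030 kg/m³ × 9.80665 m/s² × 4500 m = 4.545×10^7 Pa = 45.45 MPa
shale: 2520 kg/m³ × 9.80665 m/s² × 6230 m = 1.540×10^8 Pa = 154.0 MPa
Total = 45.45 + 154.0 = 199.41 MPa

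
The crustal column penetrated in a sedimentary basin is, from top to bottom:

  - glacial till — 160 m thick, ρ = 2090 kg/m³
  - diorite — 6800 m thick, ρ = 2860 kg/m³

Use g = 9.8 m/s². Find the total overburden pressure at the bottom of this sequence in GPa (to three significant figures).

glacial till: 2090 kg/m³ × 9.8 m/s² × 160 m = 3.277×10^6 Pa = 3.277×10^-3 GPa
diorite: 2860 kg/m³ × 9.8 m/s² × 6800 m = 1.906×10^8 Pa = 0.1906 GPa
Total = 3.277×10^-3 + 0.1906 = 0.19387 GPa

0.194 GPa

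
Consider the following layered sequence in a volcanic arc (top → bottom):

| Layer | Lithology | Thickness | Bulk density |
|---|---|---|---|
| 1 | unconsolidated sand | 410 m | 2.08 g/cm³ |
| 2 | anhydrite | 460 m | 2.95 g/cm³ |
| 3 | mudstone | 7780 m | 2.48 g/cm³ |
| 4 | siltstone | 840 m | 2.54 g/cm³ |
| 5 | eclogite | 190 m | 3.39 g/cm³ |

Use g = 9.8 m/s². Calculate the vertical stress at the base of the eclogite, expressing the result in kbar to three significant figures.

2.38 kbar

unconsolidated sand: 2080 kg/m³ × 9.8 m/s² × 410 m = 8.357×10^6 Pa = 0.08357 kbar
anhydrite: 2950 kg/m³ × 9.8 m/s² × 460 m = 1.330×10^7 Pa = 0.1330 kbar
mudstone: 2480 kg/m³ × 9.8 m/s² × 7780 m = 1.891×10^8 Pa = 1.891 kbar
siltstone: 2540 kg/m³ × 9.8 m/s² × 840 m = 2.091×10^7 Pa = 0.2091 kbar
eclogite: 3390 kg/m³ × 9.8 m/s² × 190 m = 6.312×10^6 Pa = 0.06312 kbar
Total = 0.08357 + 0.1330 + 1.891 + 0.2091 + 0.06312 = 2.3796 kbar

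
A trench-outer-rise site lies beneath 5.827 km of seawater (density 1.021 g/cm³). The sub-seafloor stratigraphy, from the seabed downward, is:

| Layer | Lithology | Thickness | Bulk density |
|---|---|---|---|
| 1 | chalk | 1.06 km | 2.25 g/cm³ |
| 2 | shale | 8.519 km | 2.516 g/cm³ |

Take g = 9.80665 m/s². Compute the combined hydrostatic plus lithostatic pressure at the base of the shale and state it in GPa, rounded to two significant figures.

0.29 GPa

seawater: 1021 kg/m³ × 9.80665 m/s² × 5827 m = 5.834×10^7 Pa = 0.05834 GPa
chalk: 2250 kg/m³ × 9.80665 m/s² × 1060 m = 2.339×10^7 Pa = 0.02339 GPa
shale: 2516 kg/m³ × 9.80665 m/s² × 8519 m = 2.102×10^8 Pa = 0.2102 GPa
Total = 0.05834 + 0.02339 + 0.2102 = 0.29193 GPa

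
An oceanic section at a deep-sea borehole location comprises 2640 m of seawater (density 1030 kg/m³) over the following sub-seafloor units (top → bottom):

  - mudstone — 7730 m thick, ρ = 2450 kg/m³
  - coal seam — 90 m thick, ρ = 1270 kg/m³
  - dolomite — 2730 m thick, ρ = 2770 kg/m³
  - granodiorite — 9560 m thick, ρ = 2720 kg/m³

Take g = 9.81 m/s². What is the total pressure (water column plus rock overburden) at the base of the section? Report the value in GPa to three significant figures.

0.543 GPa

seawater: 1030 kg/m³ × 9.81 m/s² × 2640 m = 2.668×10^7 Pa = 0.02668 GPa
mudstone: 2450 kg/m³ × 9.81 m/s² × 7730 m = 1.858×10^8 Pa = 0.1858 GPa
coal seam: 1270 kg/m³ × 9.81 m/s² × 90 m = 1.121×10^6 Pa = 1.121×10^-3 GPa
dolomite: 2770 kg/m³ × 9.81 m/s² × 2730 m = 7.418×10^7 Pa = 0.07418 GPa
granodiorite: 2720 kg/m³ × 9.81 m/s² × 9560 m = 2.551×10^8 Pa = 0.2551 GPa
Total = 0.02668 + 0.1858 + 1.121×10^-3 + 0.07418 + 0.2551 = 0.54286 GPa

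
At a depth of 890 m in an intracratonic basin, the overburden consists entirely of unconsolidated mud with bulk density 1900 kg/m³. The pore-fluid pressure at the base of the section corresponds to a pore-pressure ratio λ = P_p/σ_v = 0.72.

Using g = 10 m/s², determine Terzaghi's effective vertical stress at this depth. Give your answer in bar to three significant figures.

47.3 bar

Overburden (lithostatic) stress σ_v:
unconsolidated mud: 1900 kg/m³ × 10 m/s² × 890 m = 1.691×10^7 Pa = 16.91 MPa
Pore pressure P_p = λ·σ_v = 0.72 × 16.91 MPa = 12.18 MPa
Effective stress σ' = σ_v − P_p = 16.91 − 12.18 = 4.7348 MPa = 47.348 bar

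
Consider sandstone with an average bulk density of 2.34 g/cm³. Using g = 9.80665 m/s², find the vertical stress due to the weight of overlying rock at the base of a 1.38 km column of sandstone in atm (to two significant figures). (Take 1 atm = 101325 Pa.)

310 atm

sandstone: 2340 kg/m³ × 9.80665 m/s² × 1380 m = 3.167×10^7 Pa = 312.5 atm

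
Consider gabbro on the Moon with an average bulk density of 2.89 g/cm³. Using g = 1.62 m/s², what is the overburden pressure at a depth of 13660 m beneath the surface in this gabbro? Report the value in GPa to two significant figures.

0.064 GPa

gabbro: 2890 kg/m³ × 1.62 m/s² × 13660 m = 6.395×10^7 Pa = 0.06395 GPa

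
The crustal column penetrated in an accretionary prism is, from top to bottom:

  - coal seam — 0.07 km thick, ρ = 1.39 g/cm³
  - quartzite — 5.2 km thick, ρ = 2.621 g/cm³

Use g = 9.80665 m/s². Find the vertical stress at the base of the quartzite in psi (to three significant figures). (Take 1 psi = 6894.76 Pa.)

19500 psi

coal seam: 1390 kg/m³ × 9.80665 m/s² × 70 m = 9.542×10^5 Pa = 138.4 psi
quartzite: 2621 kg/m³ × 9.80665 m/s² × 5200 m = 1.337×10^8 Pa = 19385 psi
Total = 138.4 + 19385 = 19524 psi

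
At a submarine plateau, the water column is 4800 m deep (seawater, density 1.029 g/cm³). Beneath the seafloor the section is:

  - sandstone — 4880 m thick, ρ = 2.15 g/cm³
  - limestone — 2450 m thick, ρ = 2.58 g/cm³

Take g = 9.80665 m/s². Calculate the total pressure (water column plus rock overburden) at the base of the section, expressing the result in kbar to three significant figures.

seawater: 1029 kg/m³ × 9.80665 m/s² × 4800 m = 4.844×10^7 Pa = 0.4844 kbar
sandstone: 2150 kg/m³ × 9.80665 m/s² × 4880 m = 1.029×10^8 Pa = 1.029 kbar
limestone: 2580 kg/m³ × 9.80665 m/s² × 2450 m = 6.199×10^7 Pa = 0.6199 kbar
Total = 0.4844 + 1.029 + 0.6199 = 2.1332 kbar

2.13 kbar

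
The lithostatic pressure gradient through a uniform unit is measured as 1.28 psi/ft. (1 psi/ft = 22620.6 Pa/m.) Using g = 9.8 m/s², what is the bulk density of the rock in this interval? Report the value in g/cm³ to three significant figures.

2.95 g/cm³

ρ = (dP/dz)/g = 1.28 psi/ft / 9.8 m/s² = 28954 Pa/m / 9.8 m/s² = 2954.5 kg/m³
= 2.955 g/cm³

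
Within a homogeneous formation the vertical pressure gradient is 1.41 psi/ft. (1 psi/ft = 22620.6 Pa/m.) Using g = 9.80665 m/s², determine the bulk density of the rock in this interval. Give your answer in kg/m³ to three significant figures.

3250 kg/m³

ρ = (dP/dz)/g = 1.41 psi/ft / 9.80665 m/s² = 31895 Pa/m / 9.80665 m/s² = 3252.4 kg/m³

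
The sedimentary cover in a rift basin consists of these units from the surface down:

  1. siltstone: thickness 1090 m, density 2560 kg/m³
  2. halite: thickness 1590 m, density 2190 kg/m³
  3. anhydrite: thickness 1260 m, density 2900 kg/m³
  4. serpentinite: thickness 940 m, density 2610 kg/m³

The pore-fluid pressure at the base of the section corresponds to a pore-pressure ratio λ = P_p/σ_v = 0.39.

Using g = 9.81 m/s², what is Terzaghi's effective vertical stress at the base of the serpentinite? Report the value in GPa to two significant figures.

0.074 GPa

Overburden (lithostatic) stress σ_v:
siltstone: 2560 kg/m³ × 9.81 m/s² × 1090 m = 2.737×10^7 Pa = 27.37 MPa
halite: 2190 kg/m³ × 9.81 m/s² × 1590 m = 3.416×10^7 Pa = 34.16 MPa
anhydrite: 2900 kg/m³ × 9.81 m/s² × 1260 m = 3.585×10^7 Pa = 35.85 MPa
serpentinite: 2610 kg/m³ × 9.81 m/s² × 940 m = 2.407×10^7 Pa = 24.07 MPa
Total = 27.37 + 34.16 + 35.85 + 24.07 = 121.45 MPa
Pore pressure P_p = λ·σ_v = 0.39 × 121.4 MPa = 47.36 MPa
Effective stress σ' = σ_v − P_p = 121.4 − 47.36 = 74.083 MPa = 0.074083 GPa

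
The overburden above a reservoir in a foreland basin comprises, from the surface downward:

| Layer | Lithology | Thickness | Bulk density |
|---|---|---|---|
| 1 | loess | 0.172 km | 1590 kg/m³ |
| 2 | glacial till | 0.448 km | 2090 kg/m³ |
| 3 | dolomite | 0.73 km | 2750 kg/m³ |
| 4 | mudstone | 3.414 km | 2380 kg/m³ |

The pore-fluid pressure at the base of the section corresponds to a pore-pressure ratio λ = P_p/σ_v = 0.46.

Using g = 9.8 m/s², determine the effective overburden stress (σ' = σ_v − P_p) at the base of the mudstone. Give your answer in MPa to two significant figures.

Overburden (lithostatic) stress σ_v:
loess: 1590 kg/m³ × 9.8 m/s² × 172 m = 2.680×10^6 Pa = 2.680 MPa
glacial till: 2090 kg/m³ × 9.8 m/s² × 448 m = 9.176×10^6 Pa = 9.176 MPa
dolomite: 2750 kg/m³ × 9.8 m/s² × 730 m = 1.967×10^7 Pa = 19.67 MPa
mudstone: 2380 kg/m³ × 9.8 m/s² × 3414 m = 7.963×10^7 Pa = 79.63 MPa
Total = 2.680 + 9.176 + 19.67 + 79.63 = 111.16 MPa
Pore pressure P_p = λ·σ_v = 0.46 × 111.2 MPa = 51.13 MPa
Effective stress σ' = σ_v − P_p = 111.2 − 51.13 = 60.025 MPa

60 MPa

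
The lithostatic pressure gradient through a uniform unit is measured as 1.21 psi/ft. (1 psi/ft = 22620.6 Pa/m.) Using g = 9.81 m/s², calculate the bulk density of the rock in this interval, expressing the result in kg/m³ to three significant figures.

ρ = (dP/dz)/g = 1.21 psi/ft / 9.81 m/s² = 27371 Pa/m / 9.81 m/s² = 2790.1 kg/m³

2790 kg/m³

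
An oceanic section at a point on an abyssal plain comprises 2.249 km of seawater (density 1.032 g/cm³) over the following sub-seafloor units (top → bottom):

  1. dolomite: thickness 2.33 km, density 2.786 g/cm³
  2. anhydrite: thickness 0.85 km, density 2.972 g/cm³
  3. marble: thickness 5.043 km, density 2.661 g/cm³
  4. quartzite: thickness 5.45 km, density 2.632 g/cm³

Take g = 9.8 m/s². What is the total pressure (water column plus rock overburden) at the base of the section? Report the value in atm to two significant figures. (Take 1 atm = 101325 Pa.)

seawater: 1032 kg/m³ × 9.8 m/s² × 2249 m = 2.275×10^7 Pa = 224.5 atm
dolomite: 2786 kg/m³ × 9.8 m/s² × 2330 m = 6.362×10^7 Pa = 627.8 atm
anhydrite: 2972 kg/m³ × 9.8 m/s² × 850 m = 2.476×10^7 Pa = 244.3 atm
marble: 2661 kg/m³ × 9.8 m/s² × 5043 m = 1.315×10^8 Pa = 1298 atm
quartzite: 2632 kg/m³ × 9.8 m/s² × 5450 m = 1.406×10^8 Pa = 1387 atm
Total = 224.5 + 627.8 + 244.3 + 1298 + 1387 = 3781.9 atm

3800 atm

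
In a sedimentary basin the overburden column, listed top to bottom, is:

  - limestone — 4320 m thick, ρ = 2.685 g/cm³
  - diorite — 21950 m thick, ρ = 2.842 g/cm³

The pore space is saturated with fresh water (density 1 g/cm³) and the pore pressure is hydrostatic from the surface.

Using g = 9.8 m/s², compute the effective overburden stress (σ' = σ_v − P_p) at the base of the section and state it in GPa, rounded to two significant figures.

0.47 GPa

Overburden (lithostatic) stress σ_v:
limestone: 2685 kg/m³ × 9.8 m/s² × 4320 m = 1.137×10^8 Pa = 113.7 MPa
diorite: 2842 kg/m³ × 9.8 m/s² × 21950 m = 6.113×10^8 Pa = 611.3 MPa
Total = 113.7 + 611.3 = 725.01 MPa
Pore pressure P_p = 1000 kg/m³ × 9.8 m/s² × 26270 m = 2.574×10^8 Pa = 257.4 MPa
Effective stress σ' = σ_v − P_p = 725.0 − 257.4 = 467.57 MPa = 0.46757 GPa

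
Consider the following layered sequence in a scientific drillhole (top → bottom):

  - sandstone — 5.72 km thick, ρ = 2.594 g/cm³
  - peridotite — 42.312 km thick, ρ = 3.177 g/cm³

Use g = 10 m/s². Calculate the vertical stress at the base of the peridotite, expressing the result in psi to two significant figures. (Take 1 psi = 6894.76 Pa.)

sandstone: 2594 kg/m³ × 10 m/s² × 5720 m = 1.484×10^8 Pa = 21520 psi
peridotite: 3177 kg/m³ × 10 m/s² × 42312 m = 1.344×10^9 Pa = 1.950×10^5 psi
Total = 21520 + 1.950×10^5 = 2.1649×10^5 psi

220000 psi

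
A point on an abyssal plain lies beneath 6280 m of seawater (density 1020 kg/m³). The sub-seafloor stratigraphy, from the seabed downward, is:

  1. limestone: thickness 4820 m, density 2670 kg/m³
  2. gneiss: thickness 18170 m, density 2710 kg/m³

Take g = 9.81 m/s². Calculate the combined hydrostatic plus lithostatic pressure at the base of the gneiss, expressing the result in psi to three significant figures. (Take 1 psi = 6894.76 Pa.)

seawater: 1020 kg/m³ × 9.81 m/s² × 6280 m = 6.284×10^7 Pa = 9114 psi
limestone: 2670 kg/m³ × 9.81 m/s² × 4820 m = 1.262×10^8 Pa = 18311 psi
gneiss: 2710 kg/m³ × 9.81 m/s² × 18170 m = 4.831×10^8 Pa = 70061 psi
Total = 9114 + 18311 + 70061 = 97486 psi

97500 psi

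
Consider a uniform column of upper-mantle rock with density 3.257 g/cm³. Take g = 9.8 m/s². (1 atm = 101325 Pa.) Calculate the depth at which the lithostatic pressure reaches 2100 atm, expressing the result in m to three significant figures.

6670 m

h = P/(ρg) = 2100 atm / (3257 kg/m³ × 9.8 m/s²) = 2.128×10^8 Pa / 31919 Pa/m = 6666.4 m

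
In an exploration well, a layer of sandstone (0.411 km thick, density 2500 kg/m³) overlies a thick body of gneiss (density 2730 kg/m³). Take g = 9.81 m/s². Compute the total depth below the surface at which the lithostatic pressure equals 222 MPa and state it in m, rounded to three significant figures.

Pressure at base of upper layers: 2500×9.81×411 = 1.008×10^7 Pa = 10.08 MPa
Remaining pressure to be supplied by gneiss: 2.220×10^8 − 1.008×10^7 = 2.119×10^8 Pa
Additional depth in gneiss = 2.119×10^8 Pa / (2730 kg/m³ × 9.81 m/s²) = 7913.0 m
Total depth = 411 m + 7913.0 m = 8324.0 m

8320 m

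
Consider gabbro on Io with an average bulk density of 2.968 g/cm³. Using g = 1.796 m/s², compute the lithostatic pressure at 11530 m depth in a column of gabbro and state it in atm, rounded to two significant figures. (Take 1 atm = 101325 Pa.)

610 atm

gabbro: 2968 kg/m³ × 1.796 m/s² × 11530 m = 6.146×10^7 Pa = 606.6 atm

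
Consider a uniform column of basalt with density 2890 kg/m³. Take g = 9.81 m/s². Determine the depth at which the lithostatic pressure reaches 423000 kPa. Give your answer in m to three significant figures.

h = P/(ρg) = 423000 kPa / (2890 kg/m³ × 9.81 m/s²) = 4.230×10^8 Pa / 28351 Pa/m = 14920 m

14900 m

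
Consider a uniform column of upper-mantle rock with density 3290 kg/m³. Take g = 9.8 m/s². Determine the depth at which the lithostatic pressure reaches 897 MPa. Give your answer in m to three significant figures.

27800 m

h = P/(ρg) = 897 MPa / (3290 kg/m³ × 9.8 m/s²) = 8.970×10^8 Pa / 32242 Pa/m = 27821 m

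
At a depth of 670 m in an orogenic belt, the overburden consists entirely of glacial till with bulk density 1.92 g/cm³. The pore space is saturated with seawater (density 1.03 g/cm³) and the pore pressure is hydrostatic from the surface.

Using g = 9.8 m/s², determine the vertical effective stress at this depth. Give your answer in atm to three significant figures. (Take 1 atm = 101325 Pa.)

Overburden (lithostatic) stress σ_v:
glacial till: 1920 kg/m³ × 9.8 m/s² × 670 m = 1.261×10^7 Pa = 12.61 MPa
Pore pressure P_p = 1030 kg/m³ × 9.8 m/s² × 670 m = 6.763×10^6 Pa = 6.763 MPa
Effective stress σ' = σ_v − P_p = 12.61 − 6.763 = 5.8437 MPa = 57.673 atm

57.7 atm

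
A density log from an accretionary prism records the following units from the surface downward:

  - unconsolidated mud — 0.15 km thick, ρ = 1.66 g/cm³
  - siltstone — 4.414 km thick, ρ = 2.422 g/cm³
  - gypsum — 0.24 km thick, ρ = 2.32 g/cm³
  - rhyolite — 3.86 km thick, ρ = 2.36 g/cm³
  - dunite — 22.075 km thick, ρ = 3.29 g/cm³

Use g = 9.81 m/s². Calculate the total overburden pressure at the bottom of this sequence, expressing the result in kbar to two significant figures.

9.1 kbar

unconsolidated mud: 1660 kg/m³ × 9.81 m/s² × 150 m = 2.443×10^6 Pa = 0.02443 kbar
siltstone: 2422 kg/m³ × 9.81 m/s² × 4414 m = 1.049×10^8 Pa = 1.049 kbar
gypsum: 2320 kg/m³ × 9.81 m/s² × 240 m = 5.462×10^6 Pa = 0.05462 kbar
rhyolite: 2360 kg/m³ × 9.81 m/s² × 3860 m = 8.937×10^7 Pa = 0.8937 kbar
dunite: 3290 kg/m³ × 9.81 m/s² × 22075 m = 7.125×10^8 Pa = 7.125 kbar
Total = 0.02443 + 1.049 + 0.05462 + 0.8937 + 7.125 = 9.1461 kbar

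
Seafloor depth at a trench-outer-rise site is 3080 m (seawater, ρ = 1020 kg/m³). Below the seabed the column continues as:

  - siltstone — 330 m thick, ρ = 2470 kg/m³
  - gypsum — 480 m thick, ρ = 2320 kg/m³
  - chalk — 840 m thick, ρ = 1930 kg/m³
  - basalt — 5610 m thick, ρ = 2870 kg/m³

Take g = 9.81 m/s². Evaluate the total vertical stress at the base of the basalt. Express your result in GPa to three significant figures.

0.224 GPa

seawater: 1020 kg/m³ × 9.81 m/s² × 3080 m = 3.082×10^7 Pa = 0.03082 GPa
siltstone: 2470 kg/m³ × 9.81 m/s² × 330 m = 7.996×10^6 Pa = 7.996×10^-3 GPa
gypsum: 2320 kg/m³ × 9.81 m/s² × 480 m = 1.092×10^7 Pa = 0.01092 GPa
chalk: 1930 kg/m³ × 9.81 m/s² × 840 m = 1.590×10^7 Pa = 0.01590 GPa
basalt: 2870 kg/m³ × 9.81 m/s² × 5610 m = 1.579×10^8 Pa = 0.1579 GPa
Total = 0.03082 + 7.996×10^-3 + 0.01092 + 0.01590 + 0.1579 = 0.22359 GPa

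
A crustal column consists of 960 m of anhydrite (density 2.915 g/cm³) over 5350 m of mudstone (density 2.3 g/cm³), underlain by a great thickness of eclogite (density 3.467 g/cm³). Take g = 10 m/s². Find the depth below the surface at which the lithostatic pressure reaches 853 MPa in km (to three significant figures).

Pressure at base of upper layers: 2915×10×960 + 2300×10×5350 = 1.510×10^8 Pa = 151.0 MPa
Remaining pressure to be supplied by eclogite: 8.530×10^8 − 1.510×10^8 = 7.020×10^8 Pa
Additional depth in eclogite = 7.020×10^8 Pa / (3467 kg/m³ × 10 m/s²) = 20247 m
Total depth = 6310 m + 20247 m = 26557 m
= 26.557 km

26.6 km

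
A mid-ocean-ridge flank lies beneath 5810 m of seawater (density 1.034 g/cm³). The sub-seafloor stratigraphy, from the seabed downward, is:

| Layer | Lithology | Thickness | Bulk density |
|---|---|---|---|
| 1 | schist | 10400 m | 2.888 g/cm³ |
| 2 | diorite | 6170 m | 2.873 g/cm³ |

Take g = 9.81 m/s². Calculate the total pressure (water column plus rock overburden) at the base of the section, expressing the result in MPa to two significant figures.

seawater: 1034 kg/m³ × 9.81 m/s² × 5810 m = 5.893×10^7 Pa = 58.93 MPa
schist: 2888 kg/m³ × 9.81 m/s² × 10400 m = 2.946×10^8 Pa = 294.6 MPa
diorite: 2873 kg/m³ × 9.81 m/s² × 6170 m = 1.739×10^8 Pa = 173.9 MPa
Total = 58.93 + 294.6 + 173.9 = 527.48 MPa

530 MPa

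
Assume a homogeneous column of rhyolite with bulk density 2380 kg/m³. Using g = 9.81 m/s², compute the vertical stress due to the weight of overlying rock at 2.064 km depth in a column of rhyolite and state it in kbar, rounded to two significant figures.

rhyolite: 2380 kg/m³ × 9.81 m/s² × 2064 m = 4.819×10^7 Pa = 0.4819 kbar

0.48 kbar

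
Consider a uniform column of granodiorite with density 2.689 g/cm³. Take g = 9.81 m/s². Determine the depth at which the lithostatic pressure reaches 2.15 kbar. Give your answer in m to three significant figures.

h = P/(ρg) = 2.15 kbar / (2689 kg/m³ × 9.81 m/s²) = 2.150×10^8 Pa / 26379 Pa/m = 8150.4 m

8150 m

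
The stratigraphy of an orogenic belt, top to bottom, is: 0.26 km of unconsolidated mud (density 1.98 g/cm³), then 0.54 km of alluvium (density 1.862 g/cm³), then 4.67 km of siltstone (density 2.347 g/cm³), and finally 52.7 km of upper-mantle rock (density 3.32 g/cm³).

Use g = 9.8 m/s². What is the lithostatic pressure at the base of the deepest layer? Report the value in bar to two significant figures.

18000 bar

unconsolidated mud: 1980 kg/m³ × 9.8 m/s² × 260 m = 5.045×10^6 Pa = 50.45 bar
alluvium: 1862 kg/m³ × 9.8 m/s² × 540 m = 9.854×10^6 Pa = 98.54 bar
siltstone: 2347 kg/m³ × 9.8 m/s² × 4670 m = 1.074×10^8 Pa = 1074 bar
upper-mantle rock: 3320 kg/m³ × 9.8 m/s² × 52700 m = 1.715×10^9 Pa = 17146 bar
Total = 50.45 + 98.54 + 1074 + 17146 = 18370 bar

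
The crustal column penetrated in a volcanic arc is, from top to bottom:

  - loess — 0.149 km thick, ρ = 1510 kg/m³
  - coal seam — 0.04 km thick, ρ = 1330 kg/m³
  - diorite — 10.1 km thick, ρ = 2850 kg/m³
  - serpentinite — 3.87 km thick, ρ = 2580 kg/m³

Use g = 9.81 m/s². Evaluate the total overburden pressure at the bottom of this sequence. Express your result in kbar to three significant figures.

3.83 kbar

loess: 1510 kg/m³ × 9.81 m/s² × 149 m = 2.207×10^6 Pa = 0.02207 kbar
coal seam: 1330 kg/m³ × 9.81 m/s² × 40 m = 5.219×10^5 Pa = 5.219×10^-3 kbar
diorite: 2850 kg/m³ × 9.81 m/s² × 10100 m = 2.824×10^8 Pa = 2.824 kbar
serpentinite: 2580 kg/m³ × 9.81 m/s² × 3870 m = 9.795×10^7 Pa = 0.9795 kbar
Total = 0.02207 + 5.219×10^-3 + 2.824 + 0.9795 = 3.8306 kbar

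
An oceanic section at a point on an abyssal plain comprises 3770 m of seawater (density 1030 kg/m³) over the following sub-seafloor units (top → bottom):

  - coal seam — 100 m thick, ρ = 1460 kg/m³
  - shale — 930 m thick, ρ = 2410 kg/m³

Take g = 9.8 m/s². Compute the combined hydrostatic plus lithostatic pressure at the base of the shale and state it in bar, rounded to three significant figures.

seawater: 1030 kg/m³ × 9.8 m/s² × 3770 m = 3.805×10^7 Pa = 380.5 bar
coal seam: 1460 kg/m³ × 9.8 m/s² × 100 m = 1.431×10^6 Pa = 14.31 bar
shale: 2410 kg/m³ × 9.8 m/s² × 930 m = 2.196×10^7 Pa = 219.6 bar
Total = 380.5 + 14.31 + 219.6 = 614.50 bar

614 bar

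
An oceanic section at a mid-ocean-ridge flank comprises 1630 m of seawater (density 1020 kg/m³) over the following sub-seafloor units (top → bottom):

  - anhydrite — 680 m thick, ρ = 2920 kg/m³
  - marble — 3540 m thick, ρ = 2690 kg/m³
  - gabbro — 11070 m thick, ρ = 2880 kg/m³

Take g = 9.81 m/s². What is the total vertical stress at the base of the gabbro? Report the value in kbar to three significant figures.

4.42 kbar

seawater: 1020 kg/m³ × 9.81 m/s² × 1630 m = 1.631×10^7 Pa = 0.1631 kbar
anhydrite: 2920 kg/m³ × 9.81 m/s² × 680 m = 1.948×10^7 Pa = 0.1948 kbar
marble: 2690 kg/m³ × 9.81 m/s² × 3540 m = 9.342×10^7 Pa = 0.9342 kbar
gabbro: 2880 kg/m³ × 9.81 m/s² × 11070 m = 3.128×10^8 Pa = 3.128 kbar
Total = 0.1631 + 0.1948 + 0.9342 + 3.128 = 4.4196 kbar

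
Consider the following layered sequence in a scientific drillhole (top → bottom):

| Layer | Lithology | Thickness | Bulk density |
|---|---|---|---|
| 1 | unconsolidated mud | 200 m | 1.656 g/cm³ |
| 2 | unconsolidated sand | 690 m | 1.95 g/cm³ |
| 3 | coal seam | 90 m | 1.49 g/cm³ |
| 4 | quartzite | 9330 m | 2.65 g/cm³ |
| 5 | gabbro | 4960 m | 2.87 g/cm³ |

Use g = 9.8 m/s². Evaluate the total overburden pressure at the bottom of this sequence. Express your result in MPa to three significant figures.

400 MPa

unconsolidated mud: 1656 kg/m³ × 9.8 m/s² × 200 m = 3.246×10^6 Pa = 3.246 MPa
unconsolidated sand: 1950 kg/m³ × 9.8 m/s² × 690 m = 1.319×10^7 Pa = 13.19 MPa
coal seam: 1490 kg/m³ × 9.8 m/s² × 90 m = 1.314×10^6 Pa = 1.314 MPa
quartzite: 2650 kg/m³ × 9.8 m/s² × 9330 m = 2.423×10^8 Pa = 242.3 MPa
gabbro: 2870 kg/m³ × 9.8 m/s² × 4960 m = 1.395×10^8 Pa = 139.5 MPa
Total = 3.246 + 13.19 + 1.314 + 242.3 + 139.5 = 399.55 MPa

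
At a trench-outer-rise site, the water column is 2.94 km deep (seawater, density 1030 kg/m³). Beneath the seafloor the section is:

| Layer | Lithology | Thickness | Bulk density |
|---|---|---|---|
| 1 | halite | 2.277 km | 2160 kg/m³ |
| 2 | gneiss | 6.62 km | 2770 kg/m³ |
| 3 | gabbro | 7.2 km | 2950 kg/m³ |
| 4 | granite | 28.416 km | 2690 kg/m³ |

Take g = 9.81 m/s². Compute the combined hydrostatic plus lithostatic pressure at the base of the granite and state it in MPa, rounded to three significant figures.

seawater: 1030 kg/m³ × 9.81 m/s² × 2940 m = 2.971×10^7 Pa = 29.71 MPa
halite: 2160 kg/m³ × 9.81 m/s² × 2277 m = 4.825×10^7 Pa = 48.25 MPa
gneiss: 2770 kg/m³ × 9.81 m/s² × 6620 m = 1.799×10^8 Pa = 179.9 MPa
gabbro: 2950 kg/m³ × 9.81 m/s² × 7200 m = 2.084×10^8 Pa = 208.4 MPa
granite: 2690 kg/m³ × 9.81 m/s² × 28416 m = 7.499×10^8 Pa = 749.9 MPa
Total = 29.71 + 48.25 + 179.9 + 208.4 + 749.9 = 1216.1 MPa

1220 MPa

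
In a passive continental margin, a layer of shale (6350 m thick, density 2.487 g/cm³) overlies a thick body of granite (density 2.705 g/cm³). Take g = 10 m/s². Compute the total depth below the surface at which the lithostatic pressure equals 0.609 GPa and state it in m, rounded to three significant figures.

Pressure at base of upper layers: 2487×10×6350 = 1.579×10^8 Pa = 0.1579 GPa
Remaining pressure to be supplied by granite: 6.090×10^8 − 1.579×10^8 = 4.511×10^8 Pa
Additional depth in granite = 4.511×10^8 Pa / (2705 kg/m³ × 10 m/s²) = 16676 m
Total depth = 6350 m + 16676 m = 23026 m

23000 m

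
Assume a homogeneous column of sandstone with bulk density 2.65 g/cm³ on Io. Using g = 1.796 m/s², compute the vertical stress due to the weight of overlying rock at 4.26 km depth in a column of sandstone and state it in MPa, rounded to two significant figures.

20 MPa

sandstone: 2650 kg/m³ × 1.796 m/s² × 4260 m = 2.028×10^7 Pa = 20.28 MPa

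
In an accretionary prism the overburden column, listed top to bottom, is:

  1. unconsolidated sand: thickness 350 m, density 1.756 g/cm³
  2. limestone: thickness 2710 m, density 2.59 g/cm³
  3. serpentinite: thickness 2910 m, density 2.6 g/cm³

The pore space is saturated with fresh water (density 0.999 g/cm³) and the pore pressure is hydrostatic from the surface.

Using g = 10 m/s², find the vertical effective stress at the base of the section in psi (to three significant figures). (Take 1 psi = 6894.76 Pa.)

13400 psi

Overburden (lithostatic) stress σ_v:
unconsolidated sand: 1756 kg/m³ × 10 m/s² × 350 m = 6.146×10^6 Pa = 6.146 MPa
limestone: 2590 kg/m³ × 10 m/s² × 2710 m = 7.019×10^7 Pa = 70.19 MPa
serpentinite: 2600 kg/m³ × 10 m/s² × 2910 m = 7.566×10^7 Pa = 75.66 MPa
Total = 6.146 + 70.19 + 75.66 = 152.00 MPa
Pore pressure P_p = 999 kg/m³ × 10 m/s² × 5970 m = 5.964×10^7 Pa = 59.64 MPa
Effective stress σ' = σ_v − P_p = 152.0 − 59.64 = 92.355 MPa = 13395 psi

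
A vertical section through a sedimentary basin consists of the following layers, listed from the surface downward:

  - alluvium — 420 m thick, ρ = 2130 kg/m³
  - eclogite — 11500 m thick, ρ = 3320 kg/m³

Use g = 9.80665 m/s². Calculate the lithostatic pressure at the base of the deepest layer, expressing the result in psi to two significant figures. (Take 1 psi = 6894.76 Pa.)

alluvium: 2130 kg/m³ × 9.80665 m/s² × 420 m = 8.773×10^6 Pa = 1272 psi
eclogite: 3320 kg/m³ × 9.80665 m/s² × 11500 m = 3.744×10^8 Pa = 54305 psi
Total = 1272 + 54305 = 55577 psi

56000 psi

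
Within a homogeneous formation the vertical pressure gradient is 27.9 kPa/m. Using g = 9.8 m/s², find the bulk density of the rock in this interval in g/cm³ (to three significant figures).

ρ = (dP/dz)/g = 27.9 kPa/m / 9.8 m/s² = 27900 Pa/m / 9.8 m/s² = 2846.9 kg/m³
= 2.847 g/cm³

2.85 g/cm³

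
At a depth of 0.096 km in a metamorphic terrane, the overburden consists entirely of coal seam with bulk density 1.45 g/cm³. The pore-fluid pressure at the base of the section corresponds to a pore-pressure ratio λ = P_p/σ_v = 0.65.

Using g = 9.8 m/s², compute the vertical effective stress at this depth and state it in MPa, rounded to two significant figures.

0.48 MPa

Overburden (lithostatic) stress σ_v:
coal seam: 1450 kg/m³ × 9.8 m/s² × 96 m = 1.364×10^6 Pa = 1.364 MPa
Pore pressure P_p = λ·σ_v = 0.65 × 1.364 MPa = 0.8867 MPa
Effective stress σ' = σ_v − P_p = 1.364 − 0.8867 = 0.47746 MPa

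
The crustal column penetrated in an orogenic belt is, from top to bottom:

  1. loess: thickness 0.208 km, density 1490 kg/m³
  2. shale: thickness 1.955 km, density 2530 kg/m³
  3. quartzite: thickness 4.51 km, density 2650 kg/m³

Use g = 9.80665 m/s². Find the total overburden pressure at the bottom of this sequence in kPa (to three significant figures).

169000 kPa

loess: 1490 kg/m³ × 9.80665 m/s² × 208 m = 3.039×10^6 Pa = 3039 kPa
shale: 2530 kg/m³ × 9.80665 m/s² × 1955 m = 4.851×10^7 Pa = 48505 kPa
quartzite: 2650 kg/m³ × 9.80665 m/s² × 4510 m = 1.172×10^8 Pa = 1.172×10^5 kPa
Total = 3039 + 48505 + 1.172×10^5 = 1.6875×10^5 kPa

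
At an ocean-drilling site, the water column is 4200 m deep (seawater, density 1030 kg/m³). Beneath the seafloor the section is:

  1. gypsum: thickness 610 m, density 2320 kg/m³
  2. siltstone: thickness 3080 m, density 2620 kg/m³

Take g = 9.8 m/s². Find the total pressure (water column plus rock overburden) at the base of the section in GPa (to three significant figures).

seawater: 1030 kg/m³ × 9.8 m/s² × 4200 m = 4.239×10^7 Pa = 0.04239 GPa
gypsum: 2320 kg/m³ × 9.8 m/s² × 610 m = 1.387×10^7 Pa = 0.01387 GPa
siltstone: 2620 kg/m³ × 9.8 m/s² × 3080 m = 7.908×10^7 Pa = 0.07908 GPa
Total = 0.04239 + 0.01387 + 0.07908 = 0.13535 GPa

0.135 GPa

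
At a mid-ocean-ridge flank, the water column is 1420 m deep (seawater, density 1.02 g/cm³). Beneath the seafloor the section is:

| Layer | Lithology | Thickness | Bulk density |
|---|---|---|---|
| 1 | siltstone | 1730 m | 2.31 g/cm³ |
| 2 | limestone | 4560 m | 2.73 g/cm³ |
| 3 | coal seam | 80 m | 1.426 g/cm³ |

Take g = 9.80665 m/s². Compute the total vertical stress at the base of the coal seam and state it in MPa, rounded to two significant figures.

seawater: 1020 kg/m³ × 9.80665 m/s² × 1420 m = 1.420×10^7 Pa = 14.20 MPa
siltstone: 2310 kg/m³ × 9.80665 m/s² × 1730 m = 3.919×10^7 Pa = 39.19 MPa
limestone: 2730 kg/m³ × 9.80665 m/s² × 4560 m = 1.221×10^8 Pa = 122.1 MPa
coal seam: 1426 kg/m³ × 9.80665 m/s² × 80 m = 1.119×10^6 Pa = 1.119 MPa
Total = 14.20 + 39.19 + 122.1 + 1.119 = 176.59 MPa

180 MPa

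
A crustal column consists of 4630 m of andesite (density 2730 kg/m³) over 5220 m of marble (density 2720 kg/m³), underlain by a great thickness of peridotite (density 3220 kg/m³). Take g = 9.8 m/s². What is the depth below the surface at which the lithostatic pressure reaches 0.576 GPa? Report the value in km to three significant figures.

19.8 km

Pressure at base of upper layers: 2730×9.8×4630 + 2720×9.8×5220 = 2.630×10^8 Pa = 0.2630 GPa
Remaining pressure to be supplied by peridotite: 5.760×10^8 − 2.630×10^8 = 3.130×10^8 Pa
Additional depth in peridotite = 3.130×10^8 Pa / (3220 kg/m³ × 9.8 m/s²) = 9918.4 m
Total depth = 9850 m + 9918.4 m = 19768 m
= 19.768 km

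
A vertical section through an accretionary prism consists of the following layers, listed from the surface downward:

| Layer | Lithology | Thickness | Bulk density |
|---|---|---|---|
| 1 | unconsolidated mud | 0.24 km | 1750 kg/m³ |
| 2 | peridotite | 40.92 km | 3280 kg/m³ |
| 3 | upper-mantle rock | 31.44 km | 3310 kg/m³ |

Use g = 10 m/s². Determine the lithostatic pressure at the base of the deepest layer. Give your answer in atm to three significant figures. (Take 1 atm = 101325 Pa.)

23600 atm

unconsolidated mud: 1750 kg/m³ × 10 m/s² × 240 m = 4.200×10^6 Pa = 41.45 atm
peridotite: 3280 kg/m³ × 10 m/s² × 40920 m = 1.342×10^9 Pa = 13246 atm
upper-mantle rock: 3310 kg/m³ × 10 m/s² × 31440 m = 1.041×10^9 Pa = 10271 atm
Total = 41.45 + 13246 + 10271 = 23558 atm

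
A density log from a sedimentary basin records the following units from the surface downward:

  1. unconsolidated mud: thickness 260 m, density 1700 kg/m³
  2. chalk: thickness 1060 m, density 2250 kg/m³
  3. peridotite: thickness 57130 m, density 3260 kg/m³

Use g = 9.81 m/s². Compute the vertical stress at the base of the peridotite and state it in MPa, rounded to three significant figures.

unconsolidated mud: 1700 kg/m³ × 9.81 m/s² × 260 m = 4.336×10^6 Pa = 4.336 MPa
chalk: 2250 kg/m³ × 9.81 m/s² × 1060 m = 2.340×10^7 Pa = 23.40 MPa
peridotite: 3260 kg/m³ × 9.81 m/s² × 57130 m = 1.827×10^9 Pa = 1827 MPa
Total = 4.336 + 23.40 + 1827 = 1854.8 MPa

1850 MPa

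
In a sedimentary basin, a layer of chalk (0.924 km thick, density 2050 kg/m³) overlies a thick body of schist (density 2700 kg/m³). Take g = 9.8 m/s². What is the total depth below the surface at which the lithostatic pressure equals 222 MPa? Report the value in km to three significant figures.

8.61 km

Pressure at base of upper layers: 2050×9.8×924 = 1.856×10^7 Pa = 18.56 MPa
Remaining pressure to be supplied by schist: 2.220×10^8 − 1.856×10^7 = 2.034×10^8 Pa
Additional depth in schist = 2.034×10^8 Pa / (2700 kg/m³ × 9.8 m/s²) = 7688.5 m
Total depth = 924 m + 7688.5 m = 8612.5 m
= 8.6125 km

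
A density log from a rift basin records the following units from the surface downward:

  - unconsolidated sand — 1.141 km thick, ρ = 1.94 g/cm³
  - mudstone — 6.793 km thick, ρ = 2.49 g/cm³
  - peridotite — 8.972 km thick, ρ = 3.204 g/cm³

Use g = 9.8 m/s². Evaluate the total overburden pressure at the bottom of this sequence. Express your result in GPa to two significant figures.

0.47 GPa

unconsolidated sand: 1940 kg/m³ × 9.8 m/s² × 1141 m = 2.169×10^7 Pa = 0.02169 GPa
mudstone: 2490 kg/m³ × 9.8 m/s² × 6793 m = 1.658×10^8 Pa = 0.1658 GPa
peridotite: 3204 kg/m³ × 9.8 m/s² × 8972 m = 2.817×10^8 Pa = 0.2817 GPa
Total = 0.02169 + 0.1658 + 0.2817 = 0.46917 GPa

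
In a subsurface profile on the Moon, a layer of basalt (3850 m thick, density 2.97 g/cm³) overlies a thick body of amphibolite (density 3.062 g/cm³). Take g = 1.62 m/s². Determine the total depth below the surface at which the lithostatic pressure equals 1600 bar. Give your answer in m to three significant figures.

32400 m

Pressure at base of upper layers: 2970×1.62×3850 = 1.852×10^7 Pa = 185.2 bar
Remaining pressure to be supplied by amphibolite: 1.600×10^8 − 1.852×10^7 = 1.415×10^8 Pa
Additional depth in amphibolite = 1.415×10^8 Pa / (3062 kg/m³ × 1.62 m/s²) = 28521 m
Total depth = 3850 m + 28521 m = 32371 m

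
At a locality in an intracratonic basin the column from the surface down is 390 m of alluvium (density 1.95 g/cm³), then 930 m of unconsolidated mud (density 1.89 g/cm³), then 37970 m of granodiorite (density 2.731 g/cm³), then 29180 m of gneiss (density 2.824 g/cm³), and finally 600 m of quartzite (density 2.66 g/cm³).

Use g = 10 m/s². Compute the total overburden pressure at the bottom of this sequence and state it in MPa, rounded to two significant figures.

alluvium: 1950 kg/m³ × 10 m/s² × 390 m = 7.605×10^6 Pa = 7.605 MPa
unconsolidated mud: 1890 kg/m³ × 10 m/s² × 930 m = 1.758×10^7 Pa = 17.58 MPa
granodiorite: 2731 kg/m³ × 10 m/s² × 37970 m = 1.037×10^9 Pa = 1037 MPa
gneiss: 2824 kg/m³ × 10 m/s² × 29180 m = 8.240×10^8 Pa = 824.0 MPa
quartzite: 2660 kg/m³ × 10 m/s² × 600 m = 1.596×10^7 Pa = 15.96 MPa
Total = 7.605 + 17.58 + 1037 + 824.0 + 15.96 = 1902.1 MPa

1900 MPa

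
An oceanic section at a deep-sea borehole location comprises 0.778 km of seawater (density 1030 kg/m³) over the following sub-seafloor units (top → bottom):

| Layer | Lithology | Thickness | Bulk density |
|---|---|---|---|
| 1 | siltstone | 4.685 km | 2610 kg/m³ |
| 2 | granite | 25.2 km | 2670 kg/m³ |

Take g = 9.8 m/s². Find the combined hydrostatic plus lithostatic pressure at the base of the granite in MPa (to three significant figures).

787 MPa

seawater: 1030 kg/m³ × 9.8 m/s² × 778 m = 7.853×10^6 Pa = 7.853 MPa
siltstone: 2610 kg/m³ × 9.8 m/s² × 4685 m = 1.198×10^8 Pa = 119.8 MPa
granite: 2670 kg/m³ × 9.8 m/s² × 25200 m = 6.594×10^8 Pa = 659.4 MPa
Total = 7.853 + 119.8 + 659.4 = 787.07 MPa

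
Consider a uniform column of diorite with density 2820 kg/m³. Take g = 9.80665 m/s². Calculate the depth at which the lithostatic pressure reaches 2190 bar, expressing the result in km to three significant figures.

h = P/(ρg) = 2190 bar / (2820 kg/m³ × 9.80665 m/s²) = 2.190×10^8 Pa / 27655 Pa/m = 7919.1 m
= 7.9191 km

7.92 km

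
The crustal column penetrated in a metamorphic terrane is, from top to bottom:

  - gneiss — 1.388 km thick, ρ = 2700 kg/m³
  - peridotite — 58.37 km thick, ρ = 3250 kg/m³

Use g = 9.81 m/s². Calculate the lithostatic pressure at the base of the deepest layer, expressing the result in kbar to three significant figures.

gneiss: 2700 kg/m³ × 9.81 m/s² × 1388 m = 3.676×10^7 Pa = 0.3676 kbar
peridotite: 3250 kg/m³ × 9.81 m/s² × 58370 m = 1.861×10^9 Pa = 18.61 kbar
Total = 0.3676 + 18.61 = 18.977 kbar

19.0 kbar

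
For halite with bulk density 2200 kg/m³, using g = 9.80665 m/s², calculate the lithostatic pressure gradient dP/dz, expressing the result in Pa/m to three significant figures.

21600 Pa/m

dP/dz = ρg = 2200 kg/m³ × 9.80665 m/s² = 21575 Pa/m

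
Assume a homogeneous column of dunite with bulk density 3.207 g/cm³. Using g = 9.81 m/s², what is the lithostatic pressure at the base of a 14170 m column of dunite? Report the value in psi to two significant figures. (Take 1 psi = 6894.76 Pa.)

65000 psi

dunite: 3207 kg/m³ × 9.81 m/s² × 14170 m = 4.458×10^8 Pa = 64657 psi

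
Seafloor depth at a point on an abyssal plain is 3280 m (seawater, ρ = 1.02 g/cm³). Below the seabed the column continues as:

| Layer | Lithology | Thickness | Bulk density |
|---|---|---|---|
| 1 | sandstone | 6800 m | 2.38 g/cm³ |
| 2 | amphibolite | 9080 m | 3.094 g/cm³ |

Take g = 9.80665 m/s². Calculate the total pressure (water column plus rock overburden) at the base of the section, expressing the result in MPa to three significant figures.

seawater: 1020 kg/m³ × 9.80665 m/s² × 3280 m = 3.281×10^7 Pa = 32.81 MPa
sandstone: 2380 kg/m³ × 9.80665 m/s² × 6800 m = 1.587×10^8 Pa = 158.7 MPa
amphibolite: 3094 kg/m³ × 9.80665 m/s² × 9080 m = 2.755×10^8 Pa = 275.5 MPa
Total = 32.81 + 158.7 + 275.5 = 467.02 MPa

467 MPa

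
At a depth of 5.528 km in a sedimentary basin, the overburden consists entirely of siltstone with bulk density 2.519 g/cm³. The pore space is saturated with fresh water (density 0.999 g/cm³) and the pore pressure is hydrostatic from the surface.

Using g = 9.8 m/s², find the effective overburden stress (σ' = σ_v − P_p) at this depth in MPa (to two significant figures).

Overburden (lithostatic) stress σ_v:
siltstone: 2519 kg/m³ × 9.8 m/s² × 5528 m = 1.365×10^8 Pa = 136.5 MPa
Pore pressure P_p = 999 kg/m³ × 9.8 m/s² × 5528 m = 5.412×10^7 Pa = 54.12 MPa
Effective stress σ' = σ_v − P_p = 136.5 − 54.12 = 82.345 MPa

82 MPa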